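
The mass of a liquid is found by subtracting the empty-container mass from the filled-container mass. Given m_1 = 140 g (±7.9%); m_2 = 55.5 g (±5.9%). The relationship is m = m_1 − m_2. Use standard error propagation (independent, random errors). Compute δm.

11.5 g

Absolute uncertainties add in quadrature for a linear combination:
  (δm_1)² = 122;  (δm_2)² = 10.7
δm = √(133) = 11.5 g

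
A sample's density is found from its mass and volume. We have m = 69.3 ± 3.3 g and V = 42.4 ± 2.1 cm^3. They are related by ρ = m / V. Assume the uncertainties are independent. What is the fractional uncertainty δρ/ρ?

0.0687

Since ρ is a product/quotient, work with relative uncertainties:
  (1·δm/m)² = (1×0.0476)² = 0.00227;  (-1·δV/V)² = (-1×0.0495)² = 0.00245
δρ/ρ = √(0.00472) = 0.0687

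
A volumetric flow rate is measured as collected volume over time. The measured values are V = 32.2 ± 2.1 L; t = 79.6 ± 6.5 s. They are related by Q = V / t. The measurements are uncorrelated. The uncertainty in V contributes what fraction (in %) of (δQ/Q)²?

38.9%

(δQ/Q)² = (1·δV/V)² + (-1·δt/t)²
  V term: (1×0.0652)² = 0.00425
  t term: (-1×0.0817)² = 0.00667
Total = 0.0109. Share from V = 0.00425/0.0109 = 0.389.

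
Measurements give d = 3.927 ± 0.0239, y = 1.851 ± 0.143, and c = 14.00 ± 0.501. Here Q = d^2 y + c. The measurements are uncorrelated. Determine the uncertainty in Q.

2.29

Let p = d^2·y = 28.54. δp/p = √((2·δd/d)² + (1·δy/y)²) = √(0.000148 + 0.00597) = 0.0782, so δp = 2.23.
Q = p + c: δQ = √(δp² + δc²) = √(4.98 + 0.251) = 2.29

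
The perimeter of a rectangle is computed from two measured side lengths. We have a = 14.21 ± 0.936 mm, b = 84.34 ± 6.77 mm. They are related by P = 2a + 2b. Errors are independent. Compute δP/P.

0.0693

Each term contributes (cᵢ δxᵢ)² to (δP)²:
  (2·δa)² = 3.50;  (2·δb)² = 183
δP = √(187) = 13.7 mm
P = 197.1 mm, so δP/P = 13.7/197.1 = 0.0693.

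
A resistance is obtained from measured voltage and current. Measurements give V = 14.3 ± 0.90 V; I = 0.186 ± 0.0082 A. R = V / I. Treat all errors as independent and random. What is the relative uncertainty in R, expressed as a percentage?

7.68%

Relative error in a monomial: (δR/R)² = Σ (nᵢ · δxᵢ/xᵢ)².
  (1·δV/V)² = (1×0.0629)² = 0.00396;  (-1·δI/I)² = (-1×0.0441)² = 0.00194
δR/R = √(0.00590) = 0.0768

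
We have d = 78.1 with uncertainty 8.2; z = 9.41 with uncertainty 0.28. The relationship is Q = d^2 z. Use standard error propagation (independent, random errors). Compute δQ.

Products/powers → add relative errors in quadrature, weighted by exponent:
  (2·δd/d)² = (2×0.105)² = 0.0441;  (1·δz/z)² = (1×0.0298)² = 0.000885
δQ/Q = √(0.0450) = 0.212
Q = 57400, so δQ = 0.212 × 57400 = 12200.

12200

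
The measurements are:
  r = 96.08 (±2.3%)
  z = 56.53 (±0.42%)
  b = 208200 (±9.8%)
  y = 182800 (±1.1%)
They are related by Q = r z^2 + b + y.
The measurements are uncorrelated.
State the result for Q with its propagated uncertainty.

698000 ± 21800

Let p = r·z^2 = 307000. δp/p = √((1·δr/r)² + (2·δz/z)²) = √(0.000529 + 7.06e-05) = 0.0245, so δp = 7520.
Q = p + b + y: δQ = √(δp² + δb² + δy²) = √(5.65e+07 + 4.16e+08 + 4.04e+06) = 21800
Q = 698000.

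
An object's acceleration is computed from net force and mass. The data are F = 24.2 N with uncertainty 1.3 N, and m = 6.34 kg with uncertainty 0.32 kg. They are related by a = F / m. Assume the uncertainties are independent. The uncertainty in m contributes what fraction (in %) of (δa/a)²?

46.9%

(δa/a)² = (1·δF/F)² + (-1·δm/m)²
  F term: (1×0.0537)² = 0.00289
  m term: (-1×0.0505)² = 0.00255
Total = 0.00543. Share from m = 0.00255/0.00543 = 0.469.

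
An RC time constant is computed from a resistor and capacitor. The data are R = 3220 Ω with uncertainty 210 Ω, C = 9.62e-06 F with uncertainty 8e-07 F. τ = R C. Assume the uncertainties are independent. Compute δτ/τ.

0.106

For a monomial τ ∝ R, C, fractional errors add in quadrature:
  (1·δR/R)² = (1×0.0652)² = 0.00425;  (1·δC/C)² = (1×0.0832)² = 0.00692
δτ/τ = √(0.0112) = 0.106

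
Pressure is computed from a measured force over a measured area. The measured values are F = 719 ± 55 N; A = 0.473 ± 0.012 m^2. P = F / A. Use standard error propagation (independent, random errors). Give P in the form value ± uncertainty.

1520 ± 123 Pa

Relative error in a monomial: (δP/P)² = Σ (nᵢ · δxᵢ/xᵢ)².
  (1·δF/F)² = (1×0.0765)² = 0.00585;  (-1·δA/A)² = (-1×0.0254)² = 0.000644
δP/P = √(0.00650) = 0.0806
P = 1520 Pa, so δP = 0.0806 × 1520 = 123 Pa.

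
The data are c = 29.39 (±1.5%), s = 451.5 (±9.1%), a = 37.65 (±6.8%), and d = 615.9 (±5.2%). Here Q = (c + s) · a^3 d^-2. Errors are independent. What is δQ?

Let u = c + s = 480.9. δu = √(δc² + δs²) = √(0.194 + 1690) = 41.1, so δu/u = 0.0854.
Q is then a monomial in u, a, d:
δQ/Q = √((δu/u)² + (3·δa/a)² + (-2·δd/d)²) = √(0.00730 + 0.0416 + 0.0108) = 0.244
Q = 67.66, so δQ = 0.244 × 67.66 = 16.5.

16.5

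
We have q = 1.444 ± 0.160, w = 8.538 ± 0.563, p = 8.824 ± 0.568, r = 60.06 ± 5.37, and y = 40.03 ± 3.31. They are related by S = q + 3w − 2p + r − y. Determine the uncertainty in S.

6.63

S is a linear combination, so absolute uncertainties add in quadrature:
  (δq)² = 0.0256;  (3·δw)² = 2.85;  (2·δp)² = 1.29;  (δr)² = 28.8;  (δy)² = 11.0
δS = √(44.0) = 6.63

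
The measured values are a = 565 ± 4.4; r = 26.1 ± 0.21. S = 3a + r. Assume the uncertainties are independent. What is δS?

Each term contributes (cᵢ δxᵢ)² to (δS)²:
  (3·δa)² = 174;  (δr)² = 0.0441
δS = √(174) = 13.2

13.2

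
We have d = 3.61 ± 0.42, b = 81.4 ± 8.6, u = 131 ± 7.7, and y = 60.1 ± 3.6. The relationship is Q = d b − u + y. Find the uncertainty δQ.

47.0

Let p = d·b = 294. δp/p = √((1·δd/d)² + (1·δb/b)²) = √(0.0135 + 0.0112) = 0.157, so δp = 46.2.
Q = p − u + y: δQ = √(δp² + δu² + δy²) = √(2130 + 59.3 + 13.0) = 47.0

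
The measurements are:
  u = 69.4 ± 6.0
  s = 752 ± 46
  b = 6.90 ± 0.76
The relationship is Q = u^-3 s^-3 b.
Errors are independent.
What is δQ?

Relative error in a monomial: (δQ/Q)² = Σ (nᵢ · δxᵢ/xᵢ)².
  (-3·δu/u)² = (-3×0.0865)² = 0.0673;  (-3·δs/s)² = (-3×0.0612)² = 0.0337;  (1·δb/b)² = (1×0.110)² = 0.0121
δQ/Q = √(0.113) = 0.336
Q = 4.85e-14, so δQ = 0.336 × 4.85e-14 = 1.63e-14.

1.63e-14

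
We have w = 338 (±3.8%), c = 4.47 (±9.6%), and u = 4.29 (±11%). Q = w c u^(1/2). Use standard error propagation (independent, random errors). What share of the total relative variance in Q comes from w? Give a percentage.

10.6%

(δQ/Q)² = (1·δw/w)² + (1·δc/c)² + (½·δu/u)²
  w term: (1×0.0380)² = 0.00144
  c term: (1×0.0960)² = 0.00922
  u term: (0.5×0.110)² = 0.00302
Total = 0.0137. Share from w = 0.00144/0.0137 = 0.106.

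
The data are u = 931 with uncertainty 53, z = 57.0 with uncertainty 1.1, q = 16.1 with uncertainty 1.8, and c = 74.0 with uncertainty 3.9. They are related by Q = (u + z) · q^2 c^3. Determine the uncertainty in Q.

2.9e+10

Let w = u + z = 988. δw = √(δu² + δz²) = √(2810 + 1.21) = 53.0, so δw/w = 0.0537.
Q is then a monomial in w, q, c:
δQ/Q = √((δw/w)² + (2·δq/q)² + (3·δc/c)²) = √(0.00288 + 0.0500 + 0.0250) = 0.279
Q = 1.04e+11, so δQ = 0.279 × 1.04e+11 = 2.9e+10.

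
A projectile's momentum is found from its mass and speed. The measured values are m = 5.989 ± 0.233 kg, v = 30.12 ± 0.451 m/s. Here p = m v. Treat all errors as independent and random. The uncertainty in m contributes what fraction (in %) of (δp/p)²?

87.1%

(δp/p)² = (1·δm/m)² + (1·δv/v)²
  m term: (1×0.0389)² = 0.00151
  v term: (1×0.0150)² = 0.000224
Total = 0.00174. Share from m = 0.00151/0.00174 = 0.871.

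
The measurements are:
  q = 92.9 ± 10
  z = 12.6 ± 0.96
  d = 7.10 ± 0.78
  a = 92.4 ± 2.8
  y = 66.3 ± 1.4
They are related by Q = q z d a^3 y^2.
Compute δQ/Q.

Q is a product of powers, so relative uncertainties combine in quadrature:
  (1·δq/q)² = (1×0.108)² = 0.0116;  (1·δz/z)² = (1×0.0762)² = 0.00580;  (1·δd/d)² = (1×0.110)² = 0.0121;  (3·δa/a)² = (3×0.0303)² = 0.00826;  (2·δy/y)² = (2×0.0211)² = 0.00178
δQ/Q = √(0.0395) = 0.199

0.199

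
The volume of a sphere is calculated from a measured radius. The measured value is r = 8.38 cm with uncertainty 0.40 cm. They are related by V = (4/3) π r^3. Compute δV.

353 cm^3

V ∝ r^3, so δV/V = |3| · δr/r = 3 × 0.0477 = 0.143.
V = 2470 cm^3, so δV = 0.143 × 2470 = 353 cm^3.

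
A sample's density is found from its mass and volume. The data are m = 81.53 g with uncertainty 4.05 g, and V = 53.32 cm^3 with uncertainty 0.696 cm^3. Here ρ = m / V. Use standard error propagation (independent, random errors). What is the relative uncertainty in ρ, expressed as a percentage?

5.14%

Since ρ is a product/quotient, work with relative uncertainties:
  (1·δm/m)² = (1×0.0497)² = 0.00247;  (-1·δV/V)² = (-1×0.0131)² = 0.000170
δρ/ρ = √(0.00264) = 0.0514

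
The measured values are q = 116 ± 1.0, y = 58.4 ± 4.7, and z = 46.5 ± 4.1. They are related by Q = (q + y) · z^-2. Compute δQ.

Let u = q + y = 174. δu = √(δq² + δy²) = √(1.00 + 22.1) = 4.81, so δu/u = 0.0276.
Q is then a monomial in u, z:
δQ/Q = √((δu/u)² + (-2·δz/z)²) = √(0.000759 + 0.0311) = 0.178
Q = 0.0807, so δQ = 0.178 × 0.0807 = 0.0144.

0.0144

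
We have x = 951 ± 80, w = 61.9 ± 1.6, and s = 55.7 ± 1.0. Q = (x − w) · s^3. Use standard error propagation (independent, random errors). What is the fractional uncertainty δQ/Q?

Let u = x − w = 889. δu = √(δx² + δw²) = √(6400 + 2.56) = 80.0, so δu/u = 0.0900.
Q is then a monomial in u, s:
δQ/Q = √((δu/u)² + (3·δs/s)²) = √(0.00810 + 0.00290) = 0.105

0.105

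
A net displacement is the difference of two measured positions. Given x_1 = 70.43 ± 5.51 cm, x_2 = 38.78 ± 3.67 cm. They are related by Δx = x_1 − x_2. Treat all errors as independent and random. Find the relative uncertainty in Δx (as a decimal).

0.209

Sums and differences: (δΔx)² = Σ (cᵢ δxᵢ)².
  (δx_1)² = 30.4;  (δx_2)² = 13.5
δΔx = √(43.8) = 6.62 cm
Δx = 31.65 cm, so δΔx/Δx = 6.62/31.65 = 0.209.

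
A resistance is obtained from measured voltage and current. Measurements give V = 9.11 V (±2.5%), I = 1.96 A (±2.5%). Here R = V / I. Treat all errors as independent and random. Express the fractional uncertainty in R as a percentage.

Products/powers → add relative errors in quadrature, weighted by exponent:
  (1·δV/V)² = (1×0.0250)² = 0.000625;  (-1·δI/I)² = (-1×0.0250)² = 0.000625
δR/R = √(0.00125) = 0.0354

3.54%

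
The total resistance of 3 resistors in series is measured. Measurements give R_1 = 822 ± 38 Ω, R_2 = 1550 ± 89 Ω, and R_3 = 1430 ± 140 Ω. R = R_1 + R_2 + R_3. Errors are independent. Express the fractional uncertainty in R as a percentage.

4.48%

Each term contributes (cᵢ δxᵢ)² to (δR)²:
  (δR_1)² = 1440;  (δR_2)² = 7920;  (δR_3)² = 19600
δR = √(29000) = 170 Ω
R = 3800 Ω, so δR/R = 170/3800 = 0.0448.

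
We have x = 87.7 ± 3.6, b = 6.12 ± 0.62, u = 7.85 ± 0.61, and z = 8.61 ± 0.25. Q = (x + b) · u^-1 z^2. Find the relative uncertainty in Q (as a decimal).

0.105

Let w = x + b = 93.8. δw = √(δx² + δb²) = √(13.0 + 0.384) = 3.65, so δw/w = 0.0389.
Q is then a monomial in w, u, z:
δQ/Q = √((δw/w)² + (-1·δu/u)² + (2·δz/z)²) = √(0.00152 + 0.00604 + 0.00337) = 0.105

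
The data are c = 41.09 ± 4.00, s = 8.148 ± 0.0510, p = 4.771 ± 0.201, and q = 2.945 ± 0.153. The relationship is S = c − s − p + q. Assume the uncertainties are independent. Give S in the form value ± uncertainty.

31.12 ± 4.01

For a sum/difference, combine absolute errors in quadrature:
  (δc)² = 16.0;  (δs)² = 0.00260;  (δp)² = 0.0404;  (δq)² = 0.0234
δS = √(16.1) = 4.01
S = 31.12.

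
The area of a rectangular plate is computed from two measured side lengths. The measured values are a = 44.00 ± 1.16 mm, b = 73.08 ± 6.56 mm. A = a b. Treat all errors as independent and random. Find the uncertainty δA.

For a monomial A ∝ a, b, fractional errors add in quadrature:
  (1·δa/a)² = (1×0.0264)² = 0.000695;  (1·δb/b)² = (1×0.0898)² = 0.00806
δA/A = √(0.00875) = 0.0936
A = 3216 mm^2, so δA = 0.0936 × 3216 = 301 mm^2.

301 mm^2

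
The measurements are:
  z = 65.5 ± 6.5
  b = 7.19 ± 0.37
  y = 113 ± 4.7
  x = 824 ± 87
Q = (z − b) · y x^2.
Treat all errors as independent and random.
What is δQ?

Let u = z − b = 58.3. δu = √(δz² + δb²) = √(42.2 + 0.137) = 6.51, so δu/u = 0.112.
Q is then a monomial in u, y, x:
δQ/Q = √((δu/u)² + (1·δy/y)² + (2·δx/x)²) = √(0.0125 + 0.00173 + 0.0446) = 0.242
Q = 4.47e+09, so δQ = 0.242 × 4.47e+09 = 1.08e+09.

1.08e+09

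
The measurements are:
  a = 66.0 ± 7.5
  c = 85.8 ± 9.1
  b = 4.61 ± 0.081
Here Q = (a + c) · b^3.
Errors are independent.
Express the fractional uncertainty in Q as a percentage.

9.39%

Let u = a + c = 152. δu = √(δa² + δc²) = √(56.2 + 82.8) = 11.8, so δu/u = 0.0777.
Q is then a monomial in u, b:
δQ/Q = √((δu/u)² + (3·δb/b)²) = √(0.00603 + 0.00278) = 0.0939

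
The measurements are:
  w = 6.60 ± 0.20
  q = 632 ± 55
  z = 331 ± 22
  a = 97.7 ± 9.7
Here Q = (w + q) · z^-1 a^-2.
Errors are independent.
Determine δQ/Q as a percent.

22.6%

Let u = w + q = 639. δu = √(δw² + δq²) = √(0.0400 + 3020) = 55.0, so δu/u = 0.0861.
Q is then a monomial in u, z, a:
δQ/Q = √((δu/u)² + (-1·δz/z)² + (-2·δa/a)²) = √(0.00742 + 0.00442 + 0.0394) = 0.226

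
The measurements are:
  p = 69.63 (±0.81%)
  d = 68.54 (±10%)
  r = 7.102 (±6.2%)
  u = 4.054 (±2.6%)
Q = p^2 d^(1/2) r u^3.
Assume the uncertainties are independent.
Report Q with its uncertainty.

(1.899 ± 0.214) × 10^7

For a monomial Q ∝ p^2, d^(1/2), r, u^3, fractional errors add in quadrature:
  (2·δp/p)² = (2×0.00810)² = 0.000262;  (½·δd/d)² = (0.5×0.100)² = 0.00250;  (1·δr/r)² = (1×0.0620)² = 0.00384;  (3·δu/u)² = (3×0.0260)² = 0.00608
δQ/Q = √(0.0127) = 0.113
Q = 1.899e+07, so δQ = 0.113 × 1.899e+07 = 2.14e+06.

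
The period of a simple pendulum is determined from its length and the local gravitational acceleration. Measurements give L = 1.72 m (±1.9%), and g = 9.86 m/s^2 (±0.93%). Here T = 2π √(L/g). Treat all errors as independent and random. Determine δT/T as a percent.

Products/powers → add relative errors in quadrature, weighted by exponent:
  (½·δL/L)² = (0.5×0.0190)² = 9.02e-05;  (−½·δg/g)² = (-0.5×0.00930)² = 2.16e-05
δT/T = √(0.000112) = 0.0106

1.06%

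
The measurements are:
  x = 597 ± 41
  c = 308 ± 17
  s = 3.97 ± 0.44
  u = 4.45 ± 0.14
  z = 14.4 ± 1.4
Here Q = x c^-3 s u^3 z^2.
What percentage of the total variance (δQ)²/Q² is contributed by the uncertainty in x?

(δQ/Q)² = (1·δx/x)² + (-3·δc/c)² + (1·δs/s)² + (3·δu/u)² + (2·δz/z)²
  x term: (1×0.0687)² = 0.00472
  c term: (-3×0.0552)² = 0.0274
  s term: (1×0.111)² = 0.0123
  u term: (3×0.0315)² = 0.00891
  z term: (2×0.0972)² = 0.0378
Total = 0.0911. Share from x = 0.00472/0.0911 = 0.0518.

5.18%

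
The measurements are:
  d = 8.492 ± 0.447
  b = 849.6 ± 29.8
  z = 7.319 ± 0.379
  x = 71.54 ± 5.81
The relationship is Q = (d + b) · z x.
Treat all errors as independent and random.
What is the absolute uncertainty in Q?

46000

Let u = d + b = 858.1. δu = √(δd² + δb²) = √(0.200 + 888) = 29.8, so δu/u = 0.0347.
Q is then a monomial in u, z, x:
δQ/Q = √((δu/u)² + (1·δz/z)² + (1·δx/x)²) = √(0.00121 + 0.00268 + 0.00660) = 0.102
Q = 449300, so δQ = 0.102 × 449300 = 46000.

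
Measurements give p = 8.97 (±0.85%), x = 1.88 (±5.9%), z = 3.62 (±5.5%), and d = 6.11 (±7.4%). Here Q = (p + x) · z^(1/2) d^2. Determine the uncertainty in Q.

116

Let u = p + x = 10.9. δu = √(δp² + δx²) = √(0.00581 + 0.0123) = 0.135, so δu/u = 0.0124.
Q is then a monomial in u, z, d:
δQ/Q = √((δu/u)² + (½·δz/z)² + (2·δd/d)²) = √(0.000154 + 0.000756 + 0.0219) = 0.151
Q = 771, so δQ = 0.151 × 771 = 116.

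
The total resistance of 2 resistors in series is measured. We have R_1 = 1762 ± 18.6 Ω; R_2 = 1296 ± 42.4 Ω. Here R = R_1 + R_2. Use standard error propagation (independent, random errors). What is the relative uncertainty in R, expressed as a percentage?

R is a linear combination, so absolute uncertainties add in quadrature:
  (δR_1)² = 346;  (δR_2)² = 1800
δR = √(2140) = 46.3 Ω
R = 3058 Ω, so δR/R = 46.3/3058 = 0.0151.

1.51%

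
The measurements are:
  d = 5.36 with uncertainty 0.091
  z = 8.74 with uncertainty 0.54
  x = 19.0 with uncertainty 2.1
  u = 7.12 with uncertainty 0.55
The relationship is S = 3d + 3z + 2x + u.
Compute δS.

For a sum/difference, combine absolute errors in quadrature:
  (3·δd)² = 0.0745;  (3·δz)² = 2.62;  (2·δx)² = 17.6;  (δu)² = 0.303
δS = √(20.6) = 4.54

4.54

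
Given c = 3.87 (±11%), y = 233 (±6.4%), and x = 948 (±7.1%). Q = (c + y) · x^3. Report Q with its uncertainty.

(2.02 ± 0.448) × 10^11

Let u = c + y = 237. δu = √(δc² + δy²) = √(0.181 + 222) = 14.9, so δu/u = 0.0630.
Q is then a monomial in u, x:
δQ/Q = √((δu/u)² + (3·δx/x)²) = √(0.00397 + 0.0454) = 0.222
Q = 2.02e+11, so δQ = 0.222 × 2.02e+11 = 4.48e+10.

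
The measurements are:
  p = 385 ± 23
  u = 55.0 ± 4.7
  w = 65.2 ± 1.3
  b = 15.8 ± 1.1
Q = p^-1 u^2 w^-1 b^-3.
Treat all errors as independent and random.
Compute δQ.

8.47e-06

Products/powers → add relative errors in quadrature, weighted by exponent:
  (-1·δp/p)² = (-1×0.0597)² = 0.00357;  (2·δu/u)² = (2×0.0855)² = 0.0292;  (-1·δw/w)² = (-1×0.0199)² = 0.000398;  (-3·δb/b)² = (-3×0.0696)² = 0.0436
δQ/Q = √(0.0768) = 0.277
Q = 3.06e-05, so δQ = 0.277 × 3.06e-05 = 8.47e-06.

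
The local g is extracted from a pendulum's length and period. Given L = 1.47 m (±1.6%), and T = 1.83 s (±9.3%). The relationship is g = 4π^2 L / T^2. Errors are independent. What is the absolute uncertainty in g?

3.24 m/s^2

Since g is a product/quotient, work with relative uncertainties:
  (1·δL/L)² = (1×0.0160)² = 0.000256;  (-2·δT/T)² = (-2×0.0930)² = 0.0346
δg/g = √(0.0349) = 0.187
g = 17.3 m/s^2, so δg = 0.187 × 17.3 = 3.24 m/s^2.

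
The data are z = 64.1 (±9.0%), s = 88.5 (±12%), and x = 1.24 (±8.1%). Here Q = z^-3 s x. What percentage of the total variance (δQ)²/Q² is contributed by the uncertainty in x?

6.99%

(δQ/Q)² = (-3·δz/z)² + (1·δs/s)² + (1·δx/x)²
  z term: (-3×0.0900)² = 0.0729
  s term: (1×0.120)² = 0.0144
  x term: (1×0.0810)² = 0.00656
Total = 0.0939. Share from x = 0.00656/0.0939 = 0.0699.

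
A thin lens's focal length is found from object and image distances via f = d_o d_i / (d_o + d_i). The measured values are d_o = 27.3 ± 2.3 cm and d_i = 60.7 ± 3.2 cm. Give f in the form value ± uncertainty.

∂f/∂d_o = (d_i/(d_o+d_i))² = 0.476;  ∂f/∂d_i = (d_o/(d_o+d_i))² = 0.0962
δf = √((∂f/∂d_o · δd_o)² + (∂f/∂d_i · δd_i)²) = √(1.20 + 0.0948) = 1.14 cm
f = 18.8 cm.

18.8 ± 1.14 cm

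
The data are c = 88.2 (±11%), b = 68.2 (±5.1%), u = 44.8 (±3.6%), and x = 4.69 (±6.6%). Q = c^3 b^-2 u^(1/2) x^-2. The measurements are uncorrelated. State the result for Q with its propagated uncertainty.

Q is a product of powers, so relative uncertainties combine in quadrature:
  (3·δc/c)² = (3×0.110)² = 0.109;  (-2·δb/b)² = (-2×0.0510)² = 0.0104;  (½·δu/u)² = (0.5×0.0360)² = 0.000324;  (-2·δx/x)² = (-2×0.0660)² = 0.0174
δQ/Q = √(0.137) = 0.370
Q = 44.9, so δQ = 0.370 × 44.9 = 16.6.

44.9 ± 16.6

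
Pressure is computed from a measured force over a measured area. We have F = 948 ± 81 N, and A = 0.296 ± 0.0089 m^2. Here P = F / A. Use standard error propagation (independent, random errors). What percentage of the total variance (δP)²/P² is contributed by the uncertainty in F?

(δP/P)² = (1·δF/F)² + (-1·δA/A)²
  F term: (1×0.0854)² = 0.00730
  A term: (-1×0.0301)² = 0.000904
Total = 0.00820. Share from F = 0.00730/0.00820 = 0.890.

89.0%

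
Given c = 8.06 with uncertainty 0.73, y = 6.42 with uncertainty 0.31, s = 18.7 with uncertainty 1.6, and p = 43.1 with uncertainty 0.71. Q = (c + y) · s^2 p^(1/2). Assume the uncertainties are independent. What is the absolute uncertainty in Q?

Let u = c + y = 14.5. δu = √(δc² + δy²) = √(0.533 + 0.0961) = 0.793, so δu/u = 0.0548.
Q is then a monomial in u, s, p:
δQ/Q = √((δu/u)² + (2·δs/s)² + (½·δp/p)²) = √(0.00300 + 0.0293 + 6.78e-05) = 0.180
Q = 33200, so δQ = 0.180 × 33200 = 5980.

5980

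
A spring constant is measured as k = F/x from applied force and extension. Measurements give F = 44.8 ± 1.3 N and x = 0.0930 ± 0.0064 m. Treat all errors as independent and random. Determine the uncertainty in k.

Each factor contributes (exponent × relative error)² to (δk/k)²:
  (1·δF/F)² = (1×0.0290)² = 0.000842;  (-1·δx/x)² = (-1×0.0688)² = 0.00474
δk/k = √(0.00558) = 0.0747
k = 482 N/m, so δk = 0.0747 × 482 = 36.0 N/m.

36.0 N/m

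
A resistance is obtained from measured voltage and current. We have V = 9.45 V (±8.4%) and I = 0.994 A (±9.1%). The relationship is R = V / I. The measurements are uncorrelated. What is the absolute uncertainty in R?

1.18 Ω

Relative error in a monomial: (δR/R)² = Σ (nᵢ · δxᵢ/xᵢ)².
  (1·δV/V)² = (1×0.0840)² = 0.00706;  (-1·δI/I)² = (-1×0.0910)² = 0.00828
δR/R = √(0.0153) = 0.124
R = 9.51 Ω, so δR = 0.124 × 9.51 = 1.18 Ω.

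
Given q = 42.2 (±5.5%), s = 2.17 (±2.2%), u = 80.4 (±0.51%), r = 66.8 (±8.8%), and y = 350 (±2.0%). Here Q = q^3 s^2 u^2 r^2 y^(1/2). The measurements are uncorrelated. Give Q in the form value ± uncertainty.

(1.91 ± 0.469) × 10^14

Products/powers → add relative errors in quadrature, weighted by exponent:
  (3·δq/q)² = (3×0.0550)² = 0.0272;  (2·δs/s)² = (2×0.0220)² = 0.00194;  (2·δu/u)² = (2×0.00510)² = 0.000104;  (2·δr/r)² = (2×0.0880)² = 0.0310;  (½·δy/y)² = (0.5×0.0200)² = 0.000100
δQ/Q = √(0.0603) = 0.246
Q = 1.91e+14, so δQ = 0.246 × 1.91e+14 = 4.69e+13.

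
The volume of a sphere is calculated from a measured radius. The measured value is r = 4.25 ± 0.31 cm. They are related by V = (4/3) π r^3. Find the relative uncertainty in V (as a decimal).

0.219

V ∝ r^3, so δV/V = |3| · δr/r = 3 × 0.0729 = 0.219.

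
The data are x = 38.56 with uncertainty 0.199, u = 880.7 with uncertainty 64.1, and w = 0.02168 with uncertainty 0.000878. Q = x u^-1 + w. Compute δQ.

0.00331

Let p = x·u^-1 = 0.04378. δp/p = √((1·δx/x)² + (-1·δu/u)²) = √(2.66e-05 + 0.00530) = 0.0730, so δp = 0.00319.
Q = p + w: δQ = √(δp² + δw²) = √(1.02e-05 + 7.71e-07) = 0.00331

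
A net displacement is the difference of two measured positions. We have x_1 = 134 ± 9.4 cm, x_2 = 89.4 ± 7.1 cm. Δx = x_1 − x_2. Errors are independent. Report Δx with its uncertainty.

44.6 ± 11.8 cm

For a sum/difference, combine absolute errors in quadrature:
  (δx_1)² = 88.4;  (δx_2)² = 50.4
δΔx = √(139) = 11.8 cm
Δx = 44.6 cm.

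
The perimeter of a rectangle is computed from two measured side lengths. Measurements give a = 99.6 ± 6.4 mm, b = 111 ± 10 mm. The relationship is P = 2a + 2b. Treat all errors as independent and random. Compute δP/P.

0.0564

Sums and differences: (δP)² = Σ (cᵢ δxᵢ)².
  (2·δa)² = 164;  (2·δb)² = 400
δP = √(564) = 23.7 mm
P = 421 mm, so δP/P = 23.7/421 = 0.0564.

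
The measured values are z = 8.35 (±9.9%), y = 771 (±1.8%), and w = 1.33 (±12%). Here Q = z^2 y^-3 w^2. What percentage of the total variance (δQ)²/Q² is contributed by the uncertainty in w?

57.8%

(δQ/Q)² = (2·δz/z)² + (-3·δy/y)² + (2·δw/w)²
  z term: (2×0.0990)² = 0.0392
  y term: (-3×0.0180)² = 0.00292
  w term: (2×0.120)² = 0.0576
Total = 0.0997. Share from w = 0.0576/0.0997 = 0.578.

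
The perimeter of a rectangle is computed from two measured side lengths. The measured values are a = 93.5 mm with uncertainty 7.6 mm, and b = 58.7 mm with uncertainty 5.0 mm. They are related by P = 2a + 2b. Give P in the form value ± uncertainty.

304 ± 18.2 mm

For a sum/difference, combine absolute errors in quadrature:
  (2·δa)² = 231;  (2·δb)² = 100
δP = √(331) = 18.2 mm
P = 304 mm.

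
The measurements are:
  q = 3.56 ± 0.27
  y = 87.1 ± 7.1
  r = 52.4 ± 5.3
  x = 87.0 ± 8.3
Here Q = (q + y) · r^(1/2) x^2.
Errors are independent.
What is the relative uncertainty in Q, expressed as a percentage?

Let u = q + y = 90.7. δu = √(δq² + δy²) = √(0.0729 + 50.4) = 7.11, so δu/u = 0.0784.
Q is then a monomial in u, r, x:
δQ/Q = √((δu/u)² + (½·δr/r)² + (2·δx/x)²) = √(0.00614 + 0.00256 + 0.0364) = 0.212

21.2%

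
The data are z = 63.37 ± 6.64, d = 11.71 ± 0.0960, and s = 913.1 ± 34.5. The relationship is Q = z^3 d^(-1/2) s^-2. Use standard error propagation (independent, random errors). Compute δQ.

Products/powers → add relative errors in quadrature, weighted by exponent:
  (3·δz/z)² = (3×0.105)² = 0.0988;  (−½·δd/d)² = (-0.5×0.00820)² = 1.68e-05;  (-2·δs/s)² = (-2×0.0378)² = 0.00571
δQ/Q = √(0.105) = 0.323
Q = 0.08919, so δQ = 0.323 × 0.08919 = 0.0288.

0.0288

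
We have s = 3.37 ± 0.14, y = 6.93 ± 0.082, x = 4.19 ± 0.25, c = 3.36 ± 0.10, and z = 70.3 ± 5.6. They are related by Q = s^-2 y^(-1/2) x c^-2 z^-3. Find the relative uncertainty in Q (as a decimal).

0.267

Products/powers → add relative errors in quadrature, weighted by exponent:
  (-2·δs/s)² = (-2×0.0415)² = 0.00690;  (−½·δy/y)² = (-0.5×0.0118)² = 3.5e-05;  (1·δx/x)² = (1×0.0597)² = 0.00356;  (-2·δc/c)² = (-2×0.0298)² = 0.00354;  (-3·δz/z)² = (-3×0.0797)² = 0.0571
δQ/Q = √(0.0712) = 0.267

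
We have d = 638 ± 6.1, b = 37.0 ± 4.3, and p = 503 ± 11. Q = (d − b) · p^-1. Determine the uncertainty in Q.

Let u = d − b = 601. δu = √(δd² + δb²) = √(37.2 + 18.5) = 7.46, so δu/u = 0.0124.
Q is then a monomial in u, p:
δQ/Q = √((δu/u)² + (-1·δp/p)²) = √(0.000154 + 0.000478) = 0.0251
Q = 1.19, so δQ = 0.0251 × 1.19 = 0.0300.

0.0300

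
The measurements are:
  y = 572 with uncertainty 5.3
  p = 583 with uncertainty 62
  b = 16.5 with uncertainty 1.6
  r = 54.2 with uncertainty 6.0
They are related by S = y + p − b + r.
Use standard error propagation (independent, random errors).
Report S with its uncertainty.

Sums and differences: (δS)² = Σ (cᵢ δxᵢ)².
  (δy)² = 28.1;  (δp)² = 3840;  (δb)² = 2.56;  (δr)² = 36.0
δS = √(3910) = 62.5
S = 1190.

1190 ± 62.5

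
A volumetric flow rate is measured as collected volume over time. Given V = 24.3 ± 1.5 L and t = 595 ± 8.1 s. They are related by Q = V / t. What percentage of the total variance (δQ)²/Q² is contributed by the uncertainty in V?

(δQ/Q)² = (1·δV/V)² + (-1·δt/t)²
  V term: (1×0.0617)² = 0.00381
  t term: (-1×0.0136)² = 0.000185
Total = 0.00400. Share from V = 0.00381/0.00400 = 0.954.

95.4%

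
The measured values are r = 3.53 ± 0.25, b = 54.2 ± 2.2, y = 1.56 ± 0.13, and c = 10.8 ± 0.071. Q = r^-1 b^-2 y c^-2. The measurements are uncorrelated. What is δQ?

1.76e-07

For a monomial Q ∝ r^-1, b^-2, y, c^-2, fractional errors add in quadrature:
  (-1·δr/r)² = (-1×0.0708)² = 0.00502;  (-2·δb/b)² = (-2×0.0406)² = 0.00659;  (1·δy/y)² = (1×0.0833)² = 0.00694;  (-2·δc/c)² = (-2×0.00657)² = 0.000173
δQ/Q = √(0.0187) = 0.137
Q = 1.29e-06, so δQ = 0.137 × 1.29e-06 = 1.76e-07.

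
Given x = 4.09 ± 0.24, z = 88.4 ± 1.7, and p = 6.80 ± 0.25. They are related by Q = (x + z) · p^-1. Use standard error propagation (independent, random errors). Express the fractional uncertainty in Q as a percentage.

4.12%

Let u = x + z = 92.5. δu = √(δx² + δz²) = √(0.0576 + 2.89) = 1.72, so δu/u = 0.0186.
Q is then a monomial in u, p:
δQ/Q = √((δu/u)² + (-1·δp/p)²) = √(0.000345 + 0.00135) = 0.0412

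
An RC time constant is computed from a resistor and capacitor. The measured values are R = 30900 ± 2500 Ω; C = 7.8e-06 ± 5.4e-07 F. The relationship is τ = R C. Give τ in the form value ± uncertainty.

0.241 ± 0.0257 s

τ is a product of powers, so relative uncertainties combine in quadrature:
  (1·δR/R)² = (1×0.0809)² = 0.00655;  (1·δC/C)² = (1×0.0692)² = 0.00479
δτ/τ = √(0.0113) = 0.106
τ = 0.241 s, so δτ = 0.106 × 0.241 = 0.0257 s.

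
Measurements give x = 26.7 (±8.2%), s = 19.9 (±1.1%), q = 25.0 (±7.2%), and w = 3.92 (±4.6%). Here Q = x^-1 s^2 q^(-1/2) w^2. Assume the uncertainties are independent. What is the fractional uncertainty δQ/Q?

0.130

Products/powers → add relative errors in quadrature, weighted by exponent:
  (-1·δx/x)² = (-1×0.0820)² = 0.00672;  (2·δs/s)² = (2×0.0110)² = 0.000484;  (−½·δq/q)² = (-0.5×0.0720)² = 0.00130;  (2·δw/w)² = (2×0.0460)² = 0.00846
δQ/Q = √(0.0170) = 0.130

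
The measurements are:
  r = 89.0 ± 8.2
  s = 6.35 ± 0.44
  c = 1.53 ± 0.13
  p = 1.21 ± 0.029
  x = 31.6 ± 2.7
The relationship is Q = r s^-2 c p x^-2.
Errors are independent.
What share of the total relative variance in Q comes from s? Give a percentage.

29.7%

(δQ/Q)² = (1·δr/r)² + (-2·δs/s)² + (1·δc/c)² + (1·δp/p)² + (-2·δx/x)²
  r term: (1×0.0921)² = 0.00849
  s term: (-2×0.0693)² = 0.0192
  c term: (1×0.0850)² = 0.00722
  p term: (1×0.0240)² = 0.000574
  x term: (-2×0.0854)² = 0.0292
Total = 0.0647. Share from s = 0.0192/0.0647 = 0.297.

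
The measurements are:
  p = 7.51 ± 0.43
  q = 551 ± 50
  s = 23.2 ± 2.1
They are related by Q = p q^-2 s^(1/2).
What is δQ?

Each factor contributes (exponent × relative error)² to (δQ/Q)²:
  (1·δp/p)² = (1×0.0573)² = 0.00328;  (-2·δq/q)² = (-2×0.0907)² = 0.0329;  (½·δs/s)² = (0.5×0.0905)² = 0.00205
δQ/Q = √(0.0383) = 0.196
Q = 0.000119, so δQ = 0.196 × 0.000119 = 2.33e-05.

2.33e-05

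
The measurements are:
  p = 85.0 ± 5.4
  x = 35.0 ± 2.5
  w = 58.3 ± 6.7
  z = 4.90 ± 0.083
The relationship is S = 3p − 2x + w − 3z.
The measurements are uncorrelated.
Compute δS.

Each term contributes (cᵢ δxᵢ)² to (δS)²:
  (3·δp)² = 262;  (2·δx)² = 25.0;  (δw)² = 44.9;  (3·δz)² = 0.0620
δS = √(332) = 18.2

18.2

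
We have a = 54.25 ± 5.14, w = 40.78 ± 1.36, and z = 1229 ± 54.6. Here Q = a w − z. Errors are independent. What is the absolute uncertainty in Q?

Let p = a·w = 2212. δp/p = √((1·δa/a)² + (1·δw/w)²) = √(0.00898 + 0.00111) = 0.100, so δp = 222.
Q = p − z: δQ = √(δp² + δz²) = √(49400 + 2980) = 229

229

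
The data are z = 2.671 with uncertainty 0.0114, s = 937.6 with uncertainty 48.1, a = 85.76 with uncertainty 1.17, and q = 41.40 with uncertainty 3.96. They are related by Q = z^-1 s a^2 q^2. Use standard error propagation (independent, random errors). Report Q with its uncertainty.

(4.425 ± 0.885) × 10^9

For a monomial Q ∝ z^-1, s, a^2, q^2, fractional errors add in quadrature:
  (-1·δz/z)² = (-1×0.00427)² = 1.82e-05;  (1·δs/s)² = (1×0.0513)² = 0.00263;  (2·δa/a)² = (2×0.0136)² = 0.000744;  (2·δq/q)² = (2×0.0957)² = 0.0366
δQ/Q = √(0.0400) = 0.200
Q = 4.425e+09, so δQ = 0.200 × 4.425e+09 = 8.85e+08.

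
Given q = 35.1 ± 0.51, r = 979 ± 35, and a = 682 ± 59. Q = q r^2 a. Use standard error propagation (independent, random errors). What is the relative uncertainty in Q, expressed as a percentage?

Since Q is a product/quotient, work with relative uncertainties:
  (1·δq/q)² = (1×0.0145)² = 0.000211;  (2·δr/r)² = (2×0.0358)² = 0.00511;  (1·δa/a)² = (1×0.0865)² = 0.00748
δQ/Q = √(0.0128) = 0.113

11.3%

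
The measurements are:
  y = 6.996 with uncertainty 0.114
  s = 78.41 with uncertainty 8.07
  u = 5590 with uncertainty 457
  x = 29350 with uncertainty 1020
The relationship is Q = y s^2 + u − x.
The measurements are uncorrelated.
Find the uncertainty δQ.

8950

Let p = y·s^2 = 43010. δp/p = √((1·δy/y)² + (2·δs/s)²) = √(0.000266 + 0.0424) = 0.206, so δp = 8880.
Q = p + u − x: δQ = √(δp² + δu² + δx²) = √(7.89e+07 + 2.09e+05 + 1.04e+06) = 8950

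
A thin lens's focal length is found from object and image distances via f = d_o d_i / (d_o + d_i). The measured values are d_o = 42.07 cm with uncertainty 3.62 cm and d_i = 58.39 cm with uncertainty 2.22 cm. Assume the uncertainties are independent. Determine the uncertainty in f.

1.28 cm

∂f/∂d_o = (d_i/(d_o+d_i))² = 0.338;  ∂f/∂d_i = (d_o/(d_o+d_i))² = 0.175
δf = √((∂f/∂d_o · δd_o)² + (∂f/∂d_i · δd_i)²) = √(1.50 + 0.152) = 1.28 cm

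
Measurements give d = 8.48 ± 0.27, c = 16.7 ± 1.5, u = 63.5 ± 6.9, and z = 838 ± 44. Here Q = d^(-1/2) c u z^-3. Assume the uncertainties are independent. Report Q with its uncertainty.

Since Q is a product/quotient, work with relative uncertainties:
  (−½·δd/d)² = (-0.5×0.0318)² = 0.000253;  (1·δc/c)² = (1×0.0898)² = 0.00807;  (1·δu/u)² = (1×0.109)² = 0.0118;  (-3·δz/z)² = (-3×0.0525)² = 0.0248
δQ/Q = √(0.0449) = 0.212
Q = 6.19e-07, so δQ = 0.212 × 6.19e-07 = 1.31e-07.

(6.19 ± 1.31) × 10^-7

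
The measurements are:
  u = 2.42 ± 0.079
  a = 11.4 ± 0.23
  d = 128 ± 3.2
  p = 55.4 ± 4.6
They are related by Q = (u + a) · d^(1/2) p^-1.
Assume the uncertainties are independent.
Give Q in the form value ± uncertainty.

Let w = u + a = 13.8. δw = √(δu² + δa²) = √(0.00624 + 0.0529) = 0.243, so δw/w = 0.0176.
Q is then a monomial in w, d, p:
δQ/Q = √((δw/w)² + (½·δd/d)² + (-1·δp/p)²) = √(0.000310 + 0.000156 + 0.00689) = 0.0858
Q = 2.82, so δQ = 0.0858 × 2.82 = 0.242.

2.82 ± 0.242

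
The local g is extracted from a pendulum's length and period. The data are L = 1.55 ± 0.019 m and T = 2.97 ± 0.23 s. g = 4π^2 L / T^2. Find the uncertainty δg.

Relative error in a monomial: (δg/g)² = Σ (nᵢ · δxᵢ/xᵢ)².
  (1·δL/L)² = (1×0.0123)² = 0.000150;  (-2·δT/T)² = (-2×0.0774)² = 0.0240
δg/g = √(0.0241) = 0.155
g = 6.94 m/s^2, so δg = 0.155 × 6.94 = 1.08 m/s^2.

1.08 m/s^2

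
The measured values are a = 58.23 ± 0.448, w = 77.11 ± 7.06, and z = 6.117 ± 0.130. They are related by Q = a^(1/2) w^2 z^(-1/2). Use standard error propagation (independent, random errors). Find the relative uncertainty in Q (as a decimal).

0.183

Q is a product of powers, so relative uncertainties combine in quadrature:
  (½·δa/a)² = (0.5×0.00769)² = 1.48e-05;  (2·δw/w)² = (2×0.0916)² = 0.0335;  (−½·δz/z)² = (-0.5×0.0213)² = 0.000113
δQ/Q = √(0.0337) = 0.183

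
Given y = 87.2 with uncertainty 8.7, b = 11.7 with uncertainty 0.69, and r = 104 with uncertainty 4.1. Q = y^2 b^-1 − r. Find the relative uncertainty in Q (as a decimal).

Let p = y^2·b^-1 = 650. δp/p = √((2·δy/y)² + (-1·δb/b)²) = √(0.0398 + 0.00348) = 0.208, so δp = 135.
Q = p − r: δQ = √(δp² + δr²) = √(18300 + 16.8) = 135
Q = 546, so δQ/Q = 135/546 = 0.248.

0.248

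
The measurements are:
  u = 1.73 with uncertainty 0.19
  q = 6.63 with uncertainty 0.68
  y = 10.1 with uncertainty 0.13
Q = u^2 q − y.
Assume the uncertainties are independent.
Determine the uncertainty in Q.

Let p = u^2·q = 19.8. δp/p = √((2·δu/u)² + (1·δq/q)²) = √(0.0482 + 0.0105) = 0.242, so δp = 4.81.
Q = p − y: δQ = √(δp² + δy²) = √(23.1 + 0.0169) = 4.81

4.81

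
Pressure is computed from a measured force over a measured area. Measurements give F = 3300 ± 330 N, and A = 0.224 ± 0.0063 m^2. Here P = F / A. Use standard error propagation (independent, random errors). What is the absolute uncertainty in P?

1530 Pa

Relative error in a monomial: (δP/P)² = Σ (nᵢ · δxᵢ/xᵢ)².
  (1·δF/F)² = (1×0.100)² = 0.0100;  (-1·δA/A)² = (-1×0.0281)² = 0.000791
δP/P = √(0.0108) = 0.104
P = 14700 Pa, so δP = 0.104 × 14700 = 1530 Pa.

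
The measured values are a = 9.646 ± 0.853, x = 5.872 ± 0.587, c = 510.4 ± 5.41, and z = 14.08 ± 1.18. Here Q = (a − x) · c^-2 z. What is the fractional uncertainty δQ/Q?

0.288

Let u = a − x = 3.774. δu = √(δa² + δx²) = √(0.728 + 0.345) = 1.04, so δu/u = 0.274.
Q is then a monomial in u, c, z:
δQ/Q = √((δu/u)² + (-2·δc/c)² + (1·δz/z)²) = √(0.0753 + 0.000449 + 0.00702) = 0.288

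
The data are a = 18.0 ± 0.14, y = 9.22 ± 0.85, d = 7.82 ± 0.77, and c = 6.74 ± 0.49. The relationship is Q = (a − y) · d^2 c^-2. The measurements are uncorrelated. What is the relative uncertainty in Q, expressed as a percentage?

26.4%

Let u = a − y = 8.78. δu = √(δa² + δy²) = √(0.0196 + 0.722) = 0.861, so δu/u = 0.0981.
Q is then a monomial in u, d, c:
δQ/Q = √((δu/u)² + (2·δd/d)² + (-2·δc/c)²) = √(0.00963 + 0.0388 + 0.0211) = 0.264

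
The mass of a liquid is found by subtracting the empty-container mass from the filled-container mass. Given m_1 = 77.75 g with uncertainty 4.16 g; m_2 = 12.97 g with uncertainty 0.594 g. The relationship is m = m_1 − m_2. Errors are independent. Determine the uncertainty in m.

Absolute uncertainties add in quadrature for a linear combination:
  (δm_1)² = 17.3;  (δm_2)² = 0.353
δm = √(17.7) = 4.20 g

4.20 g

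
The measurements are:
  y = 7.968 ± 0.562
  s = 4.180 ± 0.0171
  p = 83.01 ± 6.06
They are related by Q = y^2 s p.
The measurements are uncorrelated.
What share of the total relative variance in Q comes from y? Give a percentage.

(δQ/Q)² = (2·δy/y)² + (1·δs/s)² + (1·δp/p)²
  y term: (2×0.0705)² = 0.0199
  s term: (1×0.00409)² = 1.67e-05
  p term: (1×0.0730)² = 0.00533
Total = 0.0252. Share from y = 0.0199/0.0252 = 0.788.

78.8%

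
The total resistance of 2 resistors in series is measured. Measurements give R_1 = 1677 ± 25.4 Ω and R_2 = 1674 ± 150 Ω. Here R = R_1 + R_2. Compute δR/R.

R is a linear combination, so absolute uncertainties add in quadrature:
  (δR_1)² = 645;  (δR_2)² = 22500
δR = √(23100) = 152 Ω
R = 3351 Ω, so δR/R = 152/3351 = 0.0454.

0.0454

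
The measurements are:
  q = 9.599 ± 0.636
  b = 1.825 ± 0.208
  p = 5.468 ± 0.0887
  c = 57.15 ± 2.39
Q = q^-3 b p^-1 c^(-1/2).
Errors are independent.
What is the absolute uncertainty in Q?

1.15e-05

Products/powers → add relative errors in quadrature, weighted by exponent:
  (-3·δq/q)² = (-3×0.0663)² = 0.0395;  (1·δb/b)² = (1×0.114)² = 0.0130;  (-1·δp/p)² = (-1×0.0162)² = 0.000263;  (−½·δc/c)² = (-0.5×0.0418)² = 0.000437
δQ/Q = √(0.0532) = 0.231
Q = 4.992e-05, so δQ = 0.231 × 4.992e-05 = 1.15e-05.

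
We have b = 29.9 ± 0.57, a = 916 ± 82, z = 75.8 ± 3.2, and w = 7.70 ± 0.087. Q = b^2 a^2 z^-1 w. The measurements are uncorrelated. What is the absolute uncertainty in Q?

1.43e+07

Q is a product of powers, so relative uncertainties combine in quadrature:
  (2·δb/b)² = (2×0.0191)² = 0.00145;  (2·δa/a)² = (2×0.0895)² = 0.0321;  (-1·δz/z)² = (-1×0.0422)² = 0.00178;  (1·δw/w)² = (1×0.0113)² = 0.000128
δQ/Q = √(0.0354) = 0.188
Q = 7.62e+07, so δQ = 0.188 × 7.62e+07 = 1.43e+07.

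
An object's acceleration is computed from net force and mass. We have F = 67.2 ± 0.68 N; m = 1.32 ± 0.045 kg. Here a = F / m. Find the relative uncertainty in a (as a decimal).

Each factor contributes (exponent × relative error)² to (δa/a)²:
  (1·δF/F)² = (1×0.0101)² = 0.000102;  (-1·δm/m)² = (-1×0.0341)² = 0.00116
δa/a = √(0.00126) = 0.0356

0.0356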